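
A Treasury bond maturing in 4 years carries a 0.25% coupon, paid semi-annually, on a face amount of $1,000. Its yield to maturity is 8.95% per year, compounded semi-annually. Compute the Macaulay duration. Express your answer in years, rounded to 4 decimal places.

Periodic yield y = 0.04475. Discount each cash flow and weight by its period:
  t   CF        PV=CF/(1+0.04475)^t    t·PV
  1         1.25         1.1965         1.1965
  2         1.25         1.1452         2.2904
  3         1.25         1.0962         3.2885
  4         1.25         1.0492         4.1968
  5         1.25         1.0043         5.0213
  6         1.25         0.9612         5.7675
  7         1.25         0.9201         6.4405
  8     1,001.25       705.4131     5,643.3044
  Σ                    712.7857     5,671.5059
Price P = Σ PV = 712.7857.
Macaulay duration = Σ(t·PV) / P = 5,671.5059 / 712.7857 = 7.95682 half-year periods.
In years: 7.95682 / 2 = 3.97841 years.

3.9784 years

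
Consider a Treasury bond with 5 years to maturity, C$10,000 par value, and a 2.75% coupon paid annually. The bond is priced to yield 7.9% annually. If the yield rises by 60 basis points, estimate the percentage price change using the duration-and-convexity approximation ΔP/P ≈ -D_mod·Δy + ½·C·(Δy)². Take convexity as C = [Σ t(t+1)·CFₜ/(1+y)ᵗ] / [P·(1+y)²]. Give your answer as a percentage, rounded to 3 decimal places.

-2.572%

With y = 0.079:
  t   CF        PV=CF/(1+0.079)^t    t·PV        t(t+1)·PV
  1       275.00       254.8656       254.8656         509.7312
  2       275.00       236.2054       472.4108       1,417.2323
  3       275.00       218.9114       656.7342       2,626.9367
  4       275.00       202.8836       811.5343       4,057.6717
  5    10,275.00     7,025.4574    35,127.2872     210,763.7232
  Σ                  7,938.3234    37,322.8321     219,375.2952
P = 7,938.3234; D_Mac = 4.70160 yrs; D_mod = 4.35737 yrs; C = 23.73646.
Duration effect: -4.35737 × (+0.006) = -0.026144
Convexity effect: 0.5 × 23.73646 × (0.006)² = +0.0004273
ΔP/P ≈ -0.026144 + 0.0004273 = -0.025717 = -2.5717%.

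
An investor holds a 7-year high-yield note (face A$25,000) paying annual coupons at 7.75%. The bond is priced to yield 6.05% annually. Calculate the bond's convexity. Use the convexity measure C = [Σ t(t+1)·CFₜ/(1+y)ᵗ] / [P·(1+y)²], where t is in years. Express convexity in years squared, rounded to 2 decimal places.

37.84

With y = 0.0605:
  t   CF        PV=CF/(1+0.0605)^t    t·PV        t(t+1)·PV
  1     1,937.50     1,826.9684     1,826.9684       3,653.9368
  2     1,937.50     1,722.7425     3,445.4850      10,336.4549
  3     1,937.50     1,624.4625     4,873.3875      19,493.5501
  4     1,937.50     1,531.7893     6,127.1570      30,635.7852
  5     1,937.50     1,444.4029     7,222.0144      43,332.0865
  6     1,937.50     1,362.0018     8,172.0107      57,204.0746
  7    26,937.50    17,855.9342   124,991.5396     999,932.3167
  Σ                 27,368.3016   156,658.5626   1,164,588.2049
P = 27,368.3016.
Convexity = Σ t(t+1)·PV / [P·(1+y)²] = 1,164,588.2049 / (27,368.3016 × 1.124660) = 37.83582.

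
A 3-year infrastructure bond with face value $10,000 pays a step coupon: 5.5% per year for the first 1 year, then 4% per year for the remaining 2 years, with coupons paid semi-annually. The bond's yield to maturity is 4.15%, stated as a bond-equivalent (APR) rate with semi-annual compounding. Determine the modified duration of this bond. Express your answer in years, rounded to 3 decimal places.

Periodic yield y = 0.02075. First find Macaulay duration:
  t   CF        PV=CF/(1+0.02075)^t    t·PV
  1       275.00       269.4097       269.4097
  2       275.00       263.9331       527.8663
  3       200.00       188.0493       564.1480
  4       200.00       184.2266       736.9066
  5       200.00       180.4816       902.4082
  6    10,200.00     9,017.4520    54,104.7121
  Σ                 10,103.5525    57,105.4510
P = 10,103.5525; Macaulay duration = 57,105.4510 / 10,103.5525 = 5.65202 half-year periods = 2.82601 years.
Modified duration = D_Mac / (1 + y) = 2.82601 / 1.02075 = 2.76856 years.

2.769 years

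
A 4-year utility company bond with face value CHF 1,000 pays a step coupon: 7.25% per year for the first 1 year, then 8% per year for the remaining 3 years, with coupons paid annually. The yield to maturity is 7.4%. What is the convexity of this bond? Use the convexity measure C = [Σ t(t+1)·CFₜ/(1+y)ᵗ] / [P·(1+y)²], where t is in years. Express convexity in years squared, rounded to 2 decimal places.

With y = 0.074:
  t   CF        PV=CF/(1+0.074)^t    t·PV        t(t+1)·PV
  1        72.50        67.5047        67.5047         135.0093
  2        80.00        69.3556       138.7112         416.1335
  3        80.00        64.5769       193.7307         774.9227
  4     1,080.00       811.7207     3,246.8829      16,234.4143
  Σ                  1,013.1578     3,646.8294      17,560.4798
P = 1,013.1578.
Convexity = Σ t(t+1)·PV / [P·(1+y)²] = 17,560.4798 / (1,013.1578 × 1.153476) = 15.02625.

15.03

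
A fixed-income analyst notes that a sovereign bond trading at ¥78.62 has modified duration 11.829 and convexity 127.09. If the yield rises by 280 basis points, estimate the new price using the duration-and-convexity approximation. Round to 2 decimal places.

Duration effect: -D_mod·Δy = -11.829 × (+0.028) = -0.331212
Convexity effect: ½·C·(Δy)² = 0.5 × 127.09 × (0.028)² = +0.04981928
ΔP/P ≈ -0.331212 + 0.04981928 = -0.28139272
New price ≈ 78.62 × (1 - 0.28139272) = 56.4969043536.

¥56.50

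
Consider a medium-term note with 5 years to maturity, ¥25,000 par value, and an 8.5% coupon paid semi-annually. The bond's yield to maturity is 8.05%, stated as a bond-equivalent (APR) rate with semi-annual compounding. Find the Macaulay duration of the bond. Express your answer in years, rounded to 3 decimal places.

Periodic yield y = 0.04025. Discount each cash flow and weight by its period:
  t   CF        PV=CF/(1+0.04025)^t    t·PV
  1     1,062.50     1,021.3891     1,021.3891
  2     1,062.50       981.8689     1,963.7377
  3     1,062.50       943.8778     2,831.6334
  4     1,062.50       907.3567     3,629.4267
  5     1,062.50       872.2487     4,361.2434
  6     1,062.50       838.4991     5,030.9945
  7     1,062.50       806.0554     5,642.3875
  8     1,062.50       774.8670     6,198.9357
  9     1,062.50       744.8853     6,703.9679
  10   26,062.50    17,564.6228   175,646.2280
  Σ                 25,455.6706   213,029.9438
Price P = Σ PV = 25,455.6706.
Macaulay duration = Σ(t·PV) / P = 213,029.9438 / 25,455.6706 = 8.36866 half-year periods.
In years: 8.36866 / 2 = 4.18433 years.

4.184 years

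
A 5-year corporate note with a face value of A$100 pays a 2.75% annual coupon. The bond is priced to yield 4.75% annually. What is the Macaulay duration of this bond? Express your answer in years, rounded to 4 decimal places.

4.7251 years

Periodic yield y = 0.0475. Discount each cash flow and weight by its year:
  t   CF        PV=CF/(1+0.0475)^t    t·PV
  1         2.75         2.6253         2.6253
  2         2.75         2.5063         5.0125
  3         2.75         2.3926         7.1778
  4         2.75         2.2841         9.1364
  5       102.75        81.4726       407.3631
  Σ                     91.2809       431.3151
Price P = Σ PV = 91.2809.
Macaulay duration = Σ(t·PV) / P = 431.3151 / 91.2809 = 4.72514 years.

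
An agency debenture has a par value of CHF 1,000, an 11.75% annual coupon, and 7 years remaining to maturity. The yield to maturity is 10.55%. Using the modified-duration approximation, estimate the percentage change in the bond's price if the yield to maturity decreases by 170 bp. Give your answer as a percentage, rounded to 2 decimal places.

+7.99%

Periodic yield y = 0.1055. Modified duration first:
  t   CF        PV=CF/(1+0.1055)^t    t·PV
  1       117.50       106.2867       106.2867
  2       117.50        96.1436       192.2872
  3       117.50        86.9684       260.9053
  4       117.50        78.6689       314.6755
  5       117.50        71.1613       355.8067
  6       117.50        64.3703       386.2217
  7     1,117.50       553.7788     3,876.4514
  Σ                  1,057.3780     5,492.6345
P = 1,057.3780; D_Mac = 5.19458 yrs; D_mod = 5.19458/(1+0.1055) = 4.69885 yrs.
ΔP/P ≈ -D_mod · Δy = -4.69885 × (-0.017) = +0.079880 = +7.9880%.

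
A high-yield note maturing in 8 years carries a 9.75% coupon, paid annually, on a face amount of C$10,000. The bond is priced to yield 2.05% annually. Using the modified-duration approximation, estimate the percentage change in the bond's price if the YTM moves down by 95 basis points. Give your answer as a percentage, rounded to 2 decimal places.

Periodic yield y = 0.0205. Modified duration first:
  t   CF        PV=CF/(1+0.0205)^t    t·PV
  1       975.00       955.4140       955.4140
  2       975.00       936.2215     1,872.4429
  3       975.00       917.4145     2,752.2434
  4       975.00       898.9853     3,595.9411
  5       975.00       880.9263     4,404.6314
  6       975.00       863.2301     5,179.3804
  7       975.00       845.8893     5,921.2254
  8    10,975.00     9,330.4042    74,643.2333
  Σ                 15,628.4851    99,324.5121
P = 15,628.4851; D_Mac = 6.35535 yrs; D_mod = 6.35535/(1+0.0205) = 6.22768 yrs.
ΔP/P ≈ -D_mod · Δy = -6.22768 × (-0.0095) = +0.059163 = +5.9163%.

+5.92%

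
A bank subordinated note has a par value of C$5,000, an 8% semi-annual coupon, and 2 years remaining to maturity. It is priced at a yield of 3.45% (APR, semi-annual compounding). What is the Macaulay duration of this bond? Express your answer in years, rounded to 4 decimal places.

1.8927 years

Periodic yield y = 0.01725. Discount each cash flow and weight by its period:
  t   CF        PV=CF/(1+0.01725)^t    t·PV
  1       200.00       196.6085       196.6085
  2       200.00       193.2745       386.5490
  3       200.00       189.9971       569.9912
  4     5,200.00     4,856.1551    19,424.6204
  Σ                  5,436.0352    20,577.7692
Price P = Σ PV = 5,436.0352.
Macaulay duration = Σ(t·PV) / P = 20,577.7692 / 5,436.0352 = 3.78544 half-year periods.
In years: 3.78544 / 2 = 1.89272 years.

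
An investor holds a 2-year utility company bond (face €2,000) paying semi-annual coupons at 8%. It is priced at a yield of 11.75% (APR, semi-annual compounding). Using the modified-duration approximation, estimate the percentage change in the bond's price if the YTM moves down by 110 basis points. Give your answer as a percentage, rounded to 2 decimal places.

Periodic yield y = 0.05875. Modified duration first:
  t   CF        PV=CF/(1+0.05875)^t    t·PV
  1        80.00        75.5608        75.5608
  2        80.00        71.3679       142.7359
  3        80.00        67.4077       202.2232
  4     2,080.00     1,655.3493     6,621.3971
  Σ                  1,869.6857     7,041.9170
P = 1,869.6857; D_Mac = 3.76636 half-year periods = 1.88318 yrs; D_mod = 1.88318/(1+0.05875) = 1.77868 yrs.
ΔP/P ≈ -D_mod · Δy = -1.77868 × (-0.011) = +0.019566 = +1.9566%.

+1.96%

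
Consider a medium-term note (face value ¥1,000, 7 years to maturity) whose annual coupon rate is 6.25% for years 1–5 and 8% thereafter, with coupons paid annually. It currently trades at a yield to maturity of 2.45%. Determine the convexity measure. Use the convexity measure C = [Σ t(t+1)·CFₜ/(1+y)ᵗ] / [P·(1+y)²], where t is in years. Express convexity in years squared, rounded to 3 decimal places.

With y = 0.0245:
  t   CF        PV=CF/(1+0.0245)^t    t·PV        t(t+1)·PV
  1        62.50        61.0054        61.0054         122.0107
  2        62.50        59.5465       119.0930         357.2789
  3        62.50        58.1225       174.3674         697.4697
  4        62.50        56.7325       226.9301       1,134.6506
  5        62.50        55.3758       276.8791       1,661.2747
  6        80.00        69.1860       415.1160       2,905.8119
  7     1,080.00       911.6749     6,381.7246      51,053.7965
  Σ                  1,271.6436     7,655.1156      57,932.2932
P = 1,271.6436.
Convexity = Σ t(t+1)·PV / [P·(1+y)²] = 57,932.2932 / (1,271.6436 × 1.049600) = 43.40416.

43.404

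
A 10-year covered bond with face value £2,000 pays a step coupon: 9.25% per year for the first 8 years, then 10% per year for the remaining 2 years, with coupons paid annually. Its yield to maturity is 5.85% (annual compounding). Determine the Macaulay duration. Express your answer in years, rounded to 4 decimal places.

Periodic yield y = 0.0585. Discount each cash flow and weight by its year:
  t   CF        PV=CF/(1+0.0585)^t    t·PV
  1       185.00       174.7756       174.7756
  2       185.00       165.1163       330.2326
  3       185.00       155.9909       467.9726
  4       185.00       147.3697       589.4789
  5       185.00       139.2251       696.1253
  6       185.00       131.5305       789.1832
  7       185.00       124.2612       869.8287
  8       185.00       117.3937       939.1497
  9       200.00       119.8981     1,079.0827
  10    2,200.00     1,245.9886    12,459.8857
  Σ                  2,521.5497    18,395.7150
Price P = Σ PV = 2,521.5497.
Macaulay duration = Σ(t·PV) / P = 18,395.7150 / 2,521.5497 = 7.29540 years.

7.2954 years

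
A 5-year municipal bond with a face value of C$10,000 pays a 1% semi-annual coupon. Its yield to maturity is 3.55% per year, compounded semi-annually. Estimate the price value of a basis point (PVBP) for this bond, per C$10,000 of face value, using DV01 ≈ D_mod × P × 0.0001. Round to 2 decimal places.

Periodic yield y = 0.01775.
  t   CF        PV=CF/(1+0.01775)^t    t·PV
  1        50.00        49.1280        49.1280
  2        50.00        48.2712        96.5423
  3        50.00        47.4293       142.2879
  4        50.00        46.6021       186.4084
  5        50.00        45.7893       228.9467
  6        50.00        44.9908       269.9446
  7        50.00        44.2061       309.4427
  8        50.00        43.4351       347.4810
  9        50.00        42.6776       384.0984
  10   10,050.00     8,428.5904    84,285.9044
  Σ                  8,841.1199    86,300.1845
P = 8,841.1199; D_Mac = 9.76123 half-year periods = 4.88061 yrs; D_mod = 4.79549 yrs.
DV01 ≈ 4.79549 × 8,841.1199 × 0.0001 = 4.239754.

C$4.24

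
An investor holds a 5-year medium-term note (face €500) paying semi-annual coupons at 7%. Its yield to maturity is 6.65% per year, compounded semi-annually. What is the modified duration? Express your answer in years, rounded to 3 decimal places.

4.171 years

Periodic yield y = 0.03325. First find Macaulay duration:
  t   CF        PV=CF/(1+0.03325)^t    t·PV
  1        17.50        16.9368        16.9368
  2        17.50        16.3918        32.7836
  3        17.50        15.8643        47.5930
  4        17.50        15.3538        61.4153
  5        17.50        14.8597        74.2987
  6        17.50        14.3815        86.2893
  7        17.50        13.9187        97.4312
  8        17.50        13.4708       107.7667
  9        17.50        13.0373       117.3361
  10      517.50       373.1266     3,731.2660
  Σ                    507.3416     4,373.1168
P = 507.3416; Macaulay duration = 4,373.1168 / 507.3416 = 8.61967 half-year periods = 4.30983 years.
Modified duration = D_Mac / (1 + y) = 4.30983 / 1.03325 = 4.17114 years.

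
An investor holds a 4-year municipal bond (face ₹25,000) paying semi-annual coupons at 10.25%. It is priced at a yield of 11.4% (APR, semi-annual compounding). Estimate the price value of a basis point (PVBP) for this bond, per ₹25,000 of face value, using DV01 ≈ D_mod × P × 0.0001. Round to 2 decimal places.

₹7.68

Periodic yield y = 0.057.
  t   CF        PV=CF/(1+0.057)^t    t·PV
  1     1,281.25     1,212.1570     1,212.1570
  2     1,281.25     1,146.7900     2,293.5800
  3     1,281.25     1,084.9480     3,254.8439
  4     1,281.25     1,026.4409     4,105.7634
  5     1,281.25       971.0888     4,855.4440
  6     1,281.25       918.7217     5,512.3299
  7     1,281.25       869.1785     6,084.2494
  8    26,281.25    16,867.3213   134,938.5708
  Σ                 24,096.6462   162,256.9385
P = 24,096.6462; D_Mac = 6.73359 half-year periods = 3.36680 yrs; D_mod = 3.18524 yrs.
DV01 ≈ 3.18524 × 24,096.6462 × 0.0001 = 7.675352.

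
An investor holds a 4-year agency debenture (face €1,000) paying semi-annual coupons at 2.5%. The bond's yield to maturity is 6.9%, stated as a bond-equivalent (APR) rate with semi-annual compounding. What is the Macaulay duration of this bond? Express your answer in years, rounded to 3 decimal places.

3.813 years

Periodic yield y = 0.0345. Discount each cash flow and weight by its period:
  t   CF        PV=CF/(1+0.0345)^t    t·PV
  1        12.50        12.0831        12.0831
  2        12.50        11.6802        23.3603
  3        12.50        11.2906        33.8719
  4        12.50        10.9141        43.6564
  5        12.50        10.5501        52.7506
  6        12.50        10.1983        61.1897
  7        12.50         9.8582        69.0072
  8     1,012.50       771.8823     6,175.0583
  Σ                    848.4569     6,470.9776
Price P = Σ PV = 848.4569.
Macaulay duration = Σ(t·PV) / P = 6,470.9776 / 848.4569 = 7.62676 half-year periods.
In years: 7.62676 / 2 = 3.81338 years.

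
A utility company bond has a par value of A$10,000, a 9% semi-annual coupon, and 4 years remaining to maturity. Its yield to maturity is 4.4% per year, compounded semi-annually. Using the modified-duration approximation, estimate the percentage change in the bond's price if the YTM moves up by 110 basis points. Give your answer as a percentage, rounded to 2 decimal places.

-3.76%

Periodic yield y = 0.022. Modified duration first:
  t   CF        PV=CF/(1+0.022)^t    t·PV
  1       450.00       440.3131       440.3131
  2       450.00       430.8347       861.6695
  3       450.00       421.5604     1,264.6813
  4       450.00       412.4857     1,649.9429
  5       450.00       403.6064     2,018.0320
  6       450.00       394.9182     2,369.5091
  7       450.00       386.4170     2,704.9191
  8    10,450.00     8,780.2953    70,242.3627
  Σ                 11,670.4309    81,551.4297
P = 11,670.4309; D_Mac = 6.98787 half-year periods = 3.49393 yrs; D_mod = 3.49393/(1+0.022) = 3.41872 yrs.
ΔP/P ≈ -D_mod · Δy = -3.41872 × (+0.011) = -0.037606 = -3.7606%.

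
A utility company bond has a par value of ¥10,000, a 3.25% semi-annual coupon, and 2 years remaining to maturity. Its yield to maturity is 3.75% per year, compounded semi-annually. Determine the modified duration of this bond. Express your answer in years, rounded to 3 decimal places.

1.916 years

Periodic yield y = 0.01875. First find Macaulay duration:
  t   CF        PV=CF/(1+0.01875)^t    t·PV
  1       162.50       159.5092       159.5092
  2       162.50       156.5735       313.1469
  3       162.50       153.6917       461.0752
  4    10,162.50     9,434.7429    37,738.9717
  Σ                  9,904.5173    38,672.7030
P = 9,904.5173; Macaulay duration = 38,672.7030 / 9,904.5173 = 3.90455 half-year periods = 1.95228 years.
Modified duration = D_Mac / (1 + y) = 1.95228 / 1.01875 = 1.91634 years.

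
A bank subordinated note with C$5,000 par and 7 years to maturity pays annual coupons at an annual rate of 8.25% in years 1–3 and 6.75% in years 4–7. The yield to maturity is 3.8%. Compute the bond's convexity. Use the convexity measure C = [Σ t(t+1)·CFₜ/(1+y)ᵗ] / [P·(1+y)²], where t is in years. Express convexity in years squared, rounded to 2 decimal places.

40.05

With y = 0.038:
  t   CF        PV=CF/(1+0.038)^t    t·PV        t(t+1)·PV
  1       412.50       397.3988       397.3988         794.7977
  2       412.50       382.8505       765.7010       2,297.1031
  3       412.50       368.8348     1,106.5044       4,426.0176
  4       337.50       290.7263     1,162.9053       5,814.5266
  5       337.50       280.0832     1,400.4158       8,402.4950
  6       337.50       269.8296     1,618.9778      11,332.8449
  7     5,337.50     4,111.0846    28,777.5922     230,220.7373
  Σ                  6,100.8079    35,229.4955     263,288.5223
P = 6,100.8079.
Convexity = Σ t(t+1)·PV / [P·(1+y)²] = 263,288.5223 / (6,100.8079 × 1.077444) = 40.05437.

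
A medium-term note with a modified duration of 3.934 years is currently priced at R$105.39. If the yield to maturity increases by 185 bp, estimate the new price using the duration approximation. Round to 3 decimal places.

R$97.720

Duration approximation: ΔP/P ≈ -D_mod · Δy = -3.934 × (+0.0185) = -0.072779.
New price ≈ 105.39 × (1 - 0.072779) = 97.71982119.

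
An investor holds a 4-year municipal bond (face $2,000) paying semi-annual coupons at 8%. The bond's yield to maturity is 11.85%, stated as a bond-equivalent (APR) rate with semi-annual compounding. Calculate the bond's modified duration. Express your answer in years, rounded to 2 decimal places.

Periodic yield y = 0.05925. First find Macaulay duration:
  t   CF        PV=CF/(1+0.05925)^t    t·PV
  1        80.00        75.5251        75.5251
  2        80.00        71.3006       142.6012
  3        80.00        67.3123       201.9370
  4        80.00        63.5472       254.1886
  5        80.00        59.9926       299.9630
  6        80.00        56.6369       339.8211
  7        80.00        53.4688       374.2818
  8     2,080.00     1,312.4282    10,499.4256
  Σ                  1,760.2117    12,187.7434
P = 1,760.2117; Macaulay duration = 12,187.7434 / 1,760.2117 = 6.92402 half-year periods = 3.46201 years.
Modified duration = D_Mac / (1 + y) = 3.46201 / 1.05925 = 3.26836 years.

3.27 years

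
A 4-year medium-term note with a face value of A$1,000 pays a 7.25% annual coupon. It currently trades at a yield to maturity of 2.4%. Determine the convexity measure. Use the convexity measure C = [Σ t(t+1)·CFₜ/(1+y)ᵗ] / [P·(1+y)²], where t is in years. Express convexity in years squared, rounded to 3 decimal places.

16.830

With y = 0.024:
  t   CF        PV=CF/(1+0.024)^t    t·PV        t(t+1)·PV
  1        72.50        70.8008        70.8008         141.6016
  2        72.50        69.1414       138.2828         414.8483
  3        72.50        67.5209       202.5627         810.2506
  4     1,072.50       975.4331     3,901.7323      19,508.6614
  Σ                  1,182.8961     4,313.3785      20,875.3619
P = 1,182.8961.
Convexity = Σ t(t+1)·PV / [P·(1+y)²] = 20,875.3619 / (1,182.8961 × 1.048576) = 16.83013.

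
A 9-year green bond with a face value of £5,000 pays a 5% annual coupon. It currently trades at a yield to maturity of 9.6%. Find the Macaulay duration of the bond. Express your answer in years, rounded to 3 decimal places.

7.157 years

Periodic yield y = 0.096. Discount each cash flow and weight by its year:
  t   CF        PV=CF/(1+0.096)^t    t·PV
  1       250.00       228.1022       228.1022
  2       250.00       208.1224       416.2449
  3       250.00       189.8927       569.6782
  4       250.00       173.2598       693.0392
  5       250.00       158.0838       790.4188
  6       250.00       144.2370       865.4220
  7       250.00       131.6031       921.2217
  8       250.00       120.0758       960.6066
  9     5,250.00     2,300.7229    20,706.5061
  Σ                  3,654.0997    26,151.2397
Price P = Σ PV = 3,654.0997.
Macaulay duration = Σ(t·PV) / P = 26,151.2397 / 3,654.0997 = 7.15668 years.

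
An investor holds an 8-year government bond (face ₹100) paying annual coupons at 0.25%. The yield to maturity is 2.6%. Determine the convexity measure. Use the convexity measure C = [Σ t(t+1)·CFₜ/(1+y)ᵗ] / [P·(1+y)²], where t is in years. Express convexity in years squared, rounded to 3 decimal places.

With y = 0.026:
  t   CF        PV=CF/(1+0.026)^t    t·PV        t(t+1)·PV
  1         0.25         0.2437         0.2437           0.4873
  2         0.25         0.2375         0.4750           1.4249
  3         0.25         0.2315         0.6944           2.7777
  4         0.25         0.2256         0.9024           4.5121
  5         0.25         0.2199         1.0994           6.5967
  6         0.25         0.2143         1.2859           9.0013
  7         0.25         0.2089         1.4622          11.6976
  8       100.25        81.6405       653.1238       5,878.1138
  Σ                     83.2218       659.2868       5,914.6114
P = 83.2218.
Convexity = Σ t(t+1)·PV / [P·(1+y)²] = 5,914.6114 / (83.2218 × 1.052676) = 67.51409.

67.514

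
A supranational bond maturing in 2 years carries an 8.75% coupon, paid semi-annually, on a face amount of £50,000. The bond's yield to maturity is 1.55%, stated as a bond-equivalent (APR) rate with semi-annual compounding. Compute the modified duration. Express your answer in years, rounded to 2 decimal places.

1.87 years

Periodic yield y = 0.00775. First find Macaulay duration:
  t   CF        PV=CF/(1+0.00775)^t    t·PV
  1     2,187.50     2,170.6773     2,170.6773
  2     2,187.50     2,153.9839     4,307.9678
  3     2,187.50     2,137.4189     6,412.2566
  4    52,187.50    50,600.5533   202,402.2131
  Σ                 57,062.6333   215,293.1147
P = 57,062.6333; Macaulay duration = 215,293.1147 / 57,062.6333 = 3.77293 half-year periods = 1.88646 years.
Modified duration = D_Mac / (1 + y) = 1.88646 / 1.00775 = 1.87196 years.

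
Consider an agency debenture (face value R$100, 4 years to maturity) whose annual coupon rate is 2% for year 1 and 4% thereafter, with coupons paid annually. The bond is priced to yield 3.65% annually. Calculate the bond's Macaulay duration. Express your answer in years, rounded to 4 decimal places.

Periodic yield y = 0.0365. Discount each cash flow and weight by its year:
  t   CF        PV=CF/(1+0.0365)^t    t·PV
  1         2.00         1.9296         1.9296
  2         4.00         3.7232         7.4465
  3         4.00         3.5921        10.7764
  4       104.00        90.1065       360.4260
  Σ                     99.3514       380.5784
Price P = Σ PV = 99.3514.
Macaulay duration = Σ(t·PV) / P = 380.5784 / 99.3514 = 3.83063 years.

3.8306 years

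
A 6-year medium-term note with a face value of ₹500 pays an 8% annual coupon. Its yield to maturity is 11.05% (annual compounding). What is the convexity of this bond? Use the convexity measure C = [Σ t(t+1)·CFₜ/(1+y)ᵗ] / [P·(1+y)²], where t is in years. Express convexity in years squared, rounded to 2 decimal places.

With y = 0.1105:
  t   CF        PV=CF/(1+0.1105)^t    t·PV        t(t+1)·PV
  1        40.00        36.0198        36.0198          72.0396
  2        40.00        32.4357        64.8713         194.6140
  3        40.00        29.2082        87.6245         350.4980
  4        40.00        26.3018       105.2073         526.0363
  5        40.00        23.6847       118.4233         710.5398
  6       540.00       287.9270     1,727.5620      12,092.9337
  Σ                    435.5771     2,139.7082      13,946.6615
P = 435.5771.
Convexity = Σ t(t+1)·PV / [P·(1+y)²] = 13,946.6615 / (435.5771 × 1.233210) = 25.96379.

25.96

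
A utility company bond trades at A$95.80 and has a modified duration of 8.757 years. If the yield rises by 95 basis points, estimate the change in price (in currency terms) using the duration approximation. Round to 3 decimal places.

-A$7.970

Duration approximation: ΔP/P ≈ -D_mod · Δy = -8.757 × (+0.0095) = -0.0831915.
ΔP ≈ 95.80 × (-0.0831915) = -7.9697457.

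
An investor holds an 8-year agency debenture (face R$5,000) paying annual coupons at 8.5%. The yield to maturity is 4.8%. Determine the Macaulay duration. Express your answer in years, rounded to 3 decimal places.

6.329 years

Periodic yield y = 0.048. Discount each cash flow and weight by its year:
  t   CF        PV=CF/(1+0.048)^t    t·PV
  1       425.00       405.5344       405.5344
  2       425.00       386.9603       773.9205
  3       425.00       369.2369     1,107.7107
  4       425.00       352.3253     1,409.3011
  5       425.00       336.1882     1,680.9412
  6       425.00       320.7903     1,924.7418
  7       425.00       306.0976     2,142.6833
  8     5,425.00     3,728.2882    29,826.3059
  Σ                  6,205.4212    39,271.1389
Price P = Σ PV = 6,205.4212.
Macaulay duration = Σ(t·PV) / P = 39,271.1389 / 6,205.4212 = 6.32852 years.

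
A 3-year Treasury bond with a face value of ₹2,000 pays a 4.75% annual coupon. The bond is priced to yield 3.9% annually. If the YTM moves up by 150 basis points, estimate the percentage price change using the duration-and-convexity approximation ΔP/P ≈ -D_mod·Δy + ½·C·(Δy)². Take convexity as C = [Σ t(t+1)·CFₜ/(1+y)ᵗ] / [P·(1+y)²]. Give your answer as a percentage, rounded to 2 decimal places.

-4.02%

With y = 0.039:
  t   CF        PV=CF/(1+0.039)^t    t·PV        t(t+1)·PV
  1        95.00        91.4341        91.4341         182.8681
  2        95.00        88.0020       176.0040         528.0120
  3     2,095.00     1,867.8302     5,603.4905      22,413.9620
  Σ                  2,047.2662     5,870.9286      23,124.8421
P = 2,047.2662; D_Mac = 2.86769 yrs; D_mod = 2.76005 yrs; C = 10.46341.
Duration effect: -2.76005 × (+0.015) = -0.041401
Convexity effect: 0.5 × 10.46341 × (0.015)² = +0.0011771
ΔP/P ≈ -0.041401 + 0.0011771 = -0.040224 = -4.0224%.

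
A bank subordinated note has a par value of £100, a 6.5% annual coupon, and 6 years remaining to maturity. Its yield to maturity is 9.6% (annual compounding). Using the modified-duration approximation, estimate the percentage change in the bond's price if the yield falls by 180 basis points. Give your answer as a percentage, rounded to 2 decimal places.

Periodic yield y = 0.096. Modified duration first:
  t   CF        PV=CF/(1+0.096)^t    t·PV
  1         6.50         5.9307         5.9307
  2         6.50         5.4112        10.8224
  3         6.50         4.9372        14.8116
  4         6.50         4.5048        18.0190
  5         6.50         4.1102        20.5509
  6       106.50        61.4450       368.6698
  Σ                     86.3389       438.8043
P = 86.3389; D_Mac = 5.08235 yrs; D_mod = 5.08235/(1+0.096) = 4.63718 yrs.
ΔP/P ≈ -D_mod · Δy = -4.63718 × (-0.018) = +0.083469 = +8.3469%.

+8.35%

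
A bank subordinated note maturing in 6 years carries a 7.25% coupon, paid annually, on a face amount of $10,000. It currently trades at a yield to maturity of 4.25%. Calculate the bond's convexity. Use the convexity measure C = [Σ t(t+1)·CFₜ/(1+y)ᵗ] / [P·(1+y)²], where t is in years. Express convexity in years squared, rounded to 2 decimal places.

31.35

With y = 0.0425:
  t   CF        PV=CF/(1+0.0425)^t    t·PV        t(t+1)·PV
  1       725.00       695.4436       695.4436       1,390.8873
  2       725.00       667.0922     1,334.1845       4,002.5534
  3       725.00       639.8966     1,919.6899       7,678.7594
  4       725.00       613.8097     2,455.2388      12,276.1941
  5       725.00       588.7863     2,943.9314      17,663.5887
  6    10,725.00     8,354.8935    50,129.3611     350,905.5275
  Σ                 11,559.9220    59,477.8493     393,917.5104
P = 11,559.9220.
Convexity = Σ t(t+1)·PV / [P·(1+y)²] = 393,917.5104 / (11,559.9220 × 1.086806) = 31.35438.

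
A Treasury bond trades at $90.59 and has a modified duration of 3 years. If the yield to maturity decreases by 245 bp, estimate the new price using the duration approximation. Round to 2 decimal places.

$97.25

Duration approximation: ΔP/P ≈ -D_mod · Δy = -3 × (-0.0245) = +0.073500.
New price ≈ 90.59 × (1 + 0.073500) = 97.248365.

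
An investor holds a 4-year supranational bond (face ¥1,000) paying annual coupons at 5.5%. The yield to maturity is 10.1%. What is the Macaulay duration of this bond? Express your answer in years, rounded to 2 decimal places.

3.67 years

Periodic yield y = 0.101. Discount each cash flow and weight by its year:
  t   CF        PV=CF/(1+0.101)^t    t·PV
  1        55.00        49.9546        49.9546
  2        55.00        45.3720        90.7440
  3        55.00        41.2098       123.6295
  4     1,055.00       717.9649     2,871.8594
  Σ                    854.5013     3,136.1875
Price P = Σ PV = 854.5013.
Macaulay duration = Σ(t·PV) / P = 3,136.1875 / 854.5013 = 3.67020 years.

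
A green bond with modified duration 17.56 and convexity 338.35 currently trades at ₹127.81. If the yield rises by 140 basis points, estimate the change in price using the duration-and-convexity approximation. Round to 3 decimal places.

-₹27.183

Duration effect: -D_mod·Δy = -17.56 × (+0.014) = -0.245840
Convexity effect: ½·C·(Δy)² = 0.5 × 338.35 × (0.014)² = +0.0331583
ΔP/P ≈ -0.245840 + 0.0331583 = -0.2126817
ΔP ≈ 127.81 × (-0.2126817) = -27.182848077.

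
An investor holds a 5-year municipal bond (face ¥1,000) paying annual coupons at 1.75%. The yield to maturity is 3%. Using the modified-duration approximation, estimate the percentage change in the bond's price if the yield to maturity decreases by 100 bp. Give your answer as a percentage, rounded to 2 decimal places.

+4.68%

Periodic yield y = 0.03. Modified duration first:
  t   CF        PV=CF/(1+0.03)^t    t·PV
  1        17.50        16.9903        16.9903
  2        17.50        16.4954        32.9909
  3        17.50        16.0150        48.0449
  4        17.50        15.5485        62.1941
  5     1,017.50       877.7044     4,388.5222
  Σ                    942.7537     4,548.7424
P = 942.7537; D_Mac = 4.82495 yrs; D_mod = 4.82495/(1+0.03) = 4.68442 yrs.
ΔP/P ≈ -D_mod · Δy = -4.68442 × (-0.01) = +0.046844 = +4.6844%.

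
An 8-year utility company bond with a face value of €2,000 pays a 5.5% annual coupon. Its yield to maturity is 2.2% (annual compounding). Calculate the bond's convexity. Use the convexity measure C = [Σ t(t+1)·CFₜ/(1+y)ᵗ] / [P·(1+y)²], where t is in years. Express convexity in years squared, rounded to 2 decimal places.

55.63

With y = 0.022:
  t   CF        PV=CF/(1+0.022)^t    t·PV        t(t+1)·PV
  1       110.00       107.6321       107.6321         215.2642
  2       110.00       105.3152       210.6303         631.8910
  3       110.00       103.0481       309.1443       1,236.5772
  4       110.00       100.8298       403.3194       2,016.5969
  5       110.00        98.6593       493.2967       2,959.7802
  6       110.00        96.5356       579.2133       4,054.4934
  7       110.00        94.4575       661.2025       5,289.6196
  8     2,110.00     1,772.8635    14,182.9077     127,646.1691
  Σ                  2,479.3411    16,947.3463     144,050.3916
P = 2,479.3411.
Convexity = Σ t(t+1)·PV / [P·(1+y)²] = 144,050.3916 / (2,479.3411 × 1.044484) = 55.62581.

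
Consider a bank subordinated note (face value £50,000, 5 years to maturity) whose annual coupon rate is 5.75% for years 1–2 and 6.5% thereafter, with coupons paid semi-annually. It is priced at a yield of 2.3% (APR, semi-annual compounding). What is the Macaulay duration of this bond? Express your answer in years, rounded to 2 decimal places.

Periodic yield y = 0.0115. Discount each cash flow and weight by its period:
  t   CF        PV=CF/(1+0.0115)^t    t·PV
  1     1,437.50     1,421.1567     1,421.1567
  2     1,437.50     1,404.9992     2,809.9984
  3     1,437.50     1,389.0254     4,167.0762
  4     1,437.50     1,373.2332     5,492.9329
  5     1,625.00     1,534.7015     7,673.5077
  6     1,625.00     1,517.2531     9,103.5188
  7     1,625.00     1,500.0031    10,500.0217
  8     1,625.00     1,482.9492    11,863.5934
  9     1,625.00     1,466.0892    13,194.8024
  10   51,625.00    46,046.9844   460,469.8439
  Σ                 59,136.3951   526,696.4522
Price P = Σ PV = 59,136.3951.
Macaulay duration = Σ(t·PV) / P = 526,696.4522 / 59,136.3951 = 8.90647 half-year periods.
In years: 8.90647 / 2 = 4.45323 years.

4.45 years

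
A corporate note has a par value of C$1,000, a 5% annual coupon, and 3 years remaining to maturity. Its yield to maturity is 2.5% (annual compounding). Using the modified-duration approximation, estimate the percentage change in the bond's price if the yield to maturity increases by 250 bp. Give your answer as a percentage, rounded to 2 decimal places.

Periodic yield y = 0.025. Modified duration first:
  t   CF        PV=CF/(1+0.025)^t    t·PV
  1        50.00        48.7805        48.7805
  2        50.00        47.5907        95.1814
  3     1,050.00       975.0294     2,925.0881
  Σ                  1,071.4006     3,069.0501
P = 1,071.4006; D_Mac = 2.86452 yrs; D_mod = 2.86452/(1+0.025) = 2.79466 yrs.
ΔP/P ≈ -D_mod · Δy = -2.79466 × (+0.025) = -0.069866 = -6.9866%.

-6.99%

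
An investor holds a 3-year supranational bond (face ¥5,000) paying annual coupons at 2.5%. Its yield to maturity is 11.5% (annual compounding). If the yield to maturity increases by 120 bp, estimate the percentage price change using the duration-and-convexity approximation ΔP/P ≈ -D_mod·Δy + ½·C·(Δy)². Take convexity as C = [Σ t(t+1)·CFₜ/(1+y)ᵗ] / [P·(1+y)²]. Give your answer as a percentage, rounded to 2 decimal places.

With y = 0.115:
  t   CF        PV=CF/(1+0.115)^t    t·PV        t(t+1)·PV
  1       125.00       112.1076       112.1076         224.2152
  2       125.00       100.5450       201.0899         603.2697
  3     5,125.00     3,697.1687    11,091.5061      44,366.0244
  Σ                  3,909.8213    11,404.7036      45,193.5094
P = 3,909.8213; D_Mac = 2.91694 yrs; D_mod = 2.61609 yrs; C = 9.29757.
Duration effect: -2.61609 × (+0.012) = -0.031393
Convexity effect: 0.5 × 9.29757 × (0.012)² = +0.0006694
ΔP/P ≈ -0.031393 + 0.0006694 = -0.030724 = -3.0724%.

-3.07%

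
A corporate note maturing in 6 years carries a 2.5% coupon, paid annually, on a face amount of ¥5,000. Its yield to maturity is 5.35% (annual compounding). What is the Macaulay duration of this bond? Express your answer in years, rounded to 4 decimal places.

5.6117 years

Periodic yield y = 0.0535. Discount each cash flow and weight by its year:
  t   CF        PV=CF/(1+0.0535)^t    t·PV
  1       125.00       118.6521       118.6521
  2       125.00       112.6266       225.2532
  3       125.00       106.9071       320.7212
  4       125.00       101.4780       405.9120
  5       125.00        96.3246       481.6231
  6     5,125.00     3,748.7513    22,492.5078
  Σ                  4,284.7397    24,044.6694
Price P = Σ PV = 4,284.7397.
Macaulay duration = Σ(t·PV) / P = 24,044.6694 / 4,284.7397 = 5.61170 years.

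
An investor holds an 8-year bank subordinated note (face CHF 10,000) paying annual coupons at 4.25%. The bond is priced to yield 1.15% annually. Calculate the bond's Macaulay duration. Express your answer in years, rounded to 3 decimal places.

Periodic yield y = 0.0115. Discount each cash flow and weight by its year:
  t   CF        PV=CF/(1+0.0115)^t    t·PV
  1       425.00       420.1681       420.1681
  2       425.00       415.3911       830.7821
  3       425.00       410.6684     1,232.0052
  4       425.00       405.9994     1,623.9976
  5       425.00       401.3835     2,006.9174
  6       425.00       396.8200     2,380.9203
  7       425.00       392.3085     2,746.1595
  8    10,425.00     9,513.6894    76,109.5149
  Σ                 12,356.4283    87,350.4650
Price P = Σ PV = 12,356.4283.
Macaulay duration = Σ(t·PV) / P = 87,350.4650 / 12,356.4283 = 7.06923 years.

7.069 years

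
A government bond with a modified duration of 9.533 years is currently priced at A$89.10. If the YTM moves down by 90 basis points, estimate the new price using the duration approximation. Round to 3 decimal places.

A$96.745

Duration approximation: ΔP/P ≈ -D_mod · Δy = -9.533 × (-0.009) = +0.085797.
New price ≈ 89.10 × (1 + 0.085797) = 96.7445127.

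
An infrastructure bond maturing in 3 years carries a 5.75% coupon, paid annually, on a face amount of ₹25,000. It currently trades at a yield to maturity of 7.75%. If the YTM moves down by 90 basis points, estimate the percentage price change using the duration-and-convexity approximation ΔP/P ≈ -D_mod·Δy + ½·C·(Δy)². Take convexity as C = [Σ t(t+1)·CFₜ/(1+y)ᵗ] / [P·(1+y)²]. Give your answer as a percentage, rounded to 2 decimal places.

+2.41%

With y = 0.0775:
  t   CF        PV=CF/(1+0.0775)^t    t·PV        t(t+1)·PV
  1     1,437.50     1,334.1067     1,334.1067       2,668.2135
  2     1,437.50     1,238.1501     2,476.3002       7,428.9006
  3    26,437.50    21,133.3599    63,400.0796     253,600.3183
  Σ                 23,705.6167    67,210.4865     263,697.4323
P = 23,705.6167; D_Mac = 2.83521 yrs; D_mod = 2.63129 yrs; C = 9.58120.
Duration effect: -2.63129 × (-0.009) = +0.023682
Convexity effect: 0.5 × 9.58120 × (-0.009)² = +0.0003880
ΔP/P ≈ +0.023682 + 0.0003880 = +0.024070 = +2.4070%.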